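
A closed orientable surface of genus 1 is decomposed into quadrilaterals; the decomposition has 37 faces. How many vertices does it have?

37

χ = 2 − 2·1 = 0, and every face is a square so 4F = 2E.
E = 4·37/2 = 74. Then V = 0 + E − F = 0 + 74 − 37 = 37.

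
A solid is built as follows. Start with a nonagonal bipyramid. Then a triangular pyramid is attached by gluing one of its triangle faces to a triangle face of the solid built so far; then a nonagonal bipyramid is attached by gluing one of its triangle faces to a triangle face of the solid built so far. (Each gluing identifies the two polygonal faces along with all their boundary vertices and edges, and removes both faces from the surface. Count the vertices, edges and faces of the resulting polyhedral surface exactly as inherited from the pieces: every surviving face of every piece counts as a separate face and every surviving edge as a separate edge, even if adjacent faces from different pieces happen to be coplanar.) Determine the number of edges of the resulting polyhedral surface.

A nonagonal bipyramid: V=11, E=27, F=18.
Attach a triangular pyramid (V=4, E=6, F=4) along a 3-gon: merge 3 vertices and 3 edges, delete both glued faces → V=12, E=30, F=20.
Attach a nonagonal bipyramid (V=11, E=27, F=18) along a 3-gon: merge 3 vertices and 3 edges, delete both glued faces → V=20, E=54, F=36.
Check: V − E + F = 20 − 54 + 36 = 2.

54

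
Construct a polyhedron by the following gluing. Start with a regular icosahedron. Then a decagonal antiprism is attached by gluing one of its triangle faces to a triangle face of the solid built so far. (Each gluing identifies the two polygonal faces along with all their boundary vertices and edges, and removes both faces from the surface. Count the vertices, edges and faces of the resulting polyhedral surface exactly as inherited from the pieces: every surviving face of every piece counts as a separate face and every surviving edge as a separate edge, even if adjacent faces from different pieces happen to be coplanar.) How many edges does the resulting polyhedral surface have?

67

A regular icosahedron: V=12, E=30, F=20.
Attach a decagonal antiprism (V=20, E=40, F=22) along a 3-gon: merge 3 vertices and 3 edges, delete both glued faces → V=29, E=67, F=40.
Check: V − E + F = 29 − 67 + 40 = 2.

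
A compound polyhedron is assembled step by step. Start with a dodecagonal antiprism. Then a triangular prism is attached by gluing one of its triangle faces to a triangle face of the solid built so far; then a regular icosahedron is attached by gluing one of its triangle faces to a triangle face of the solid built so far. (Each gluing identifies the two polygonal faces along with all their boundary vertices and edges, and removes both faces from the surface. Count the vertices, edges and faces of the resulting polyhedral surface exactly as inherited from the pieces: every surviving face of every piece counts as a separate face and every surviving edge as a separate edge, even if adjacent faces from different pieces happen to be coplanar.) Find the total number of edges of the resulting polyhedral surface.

81

A dodecagonal antiprism: V=24, E=48, F=26.
Attach a triangular prism (V=6, E=9, F=5) along a 3-gon: merge 3 vertices and 3 edges, delete both glued faces → V=27, E=54, F=29.
Attach a regular icosahedron (V=12, E=30, F=20) along a 3-gon: merge 3 vertices and 3 edges, delete both glued faces → V=36, E=81, F=47.
Check: V − E + F = 36 − 81 + 47 = 2.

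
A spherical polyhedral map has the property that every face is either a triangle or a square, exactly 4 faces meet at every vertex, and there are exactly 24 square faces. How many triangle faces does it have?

Let x be the number of triangles; then F = 24 + x.
Edge–face incidences: 2E = 4·24 + 3·x = 96 + 3x.
Every vertex has degree 4, so 4V = 2E.
Euler: V − E + F = 2 ⇒ (2E)/4 − E + (24 + x) = 2.
Multiply by 8: 2·(2E) − 4·(2E) + 8·(24 + x) = 16, i.e. 192 + 8x − 2·(96 + 3x) = 16.
Collecting terms: 2x = 16, so x = 8.
Then 2E = 96 + 3·8 = 120, so E = 60, V = 2E/4 = 30, F = 24 + 8 = 32.

8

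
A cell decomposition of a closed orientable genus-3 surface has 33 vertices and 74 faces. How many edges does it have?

111

For a closed orientable surface of genus 3, χ = 2 − 2·3 = -4.
E = V + F − (-4) = 33 + 74 − (-4) = 111.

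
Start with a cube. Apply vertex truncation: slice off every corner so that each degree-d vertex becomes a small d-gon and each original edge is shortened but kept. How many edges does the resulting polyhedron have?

36

The base solid has V = 8, E = 12, F = 6.
Truncation replaces each original edge-end by a new vertex, so V′ = 2E = 24.
Each original edge survives, and each old vertex of degree d contributes d new edges; summing degrees gives Σd = 2E, so E′ = E + 2E = 3E = 36.
Each original face survives and each original vertex becomes one new face: F′ = F + V = 14.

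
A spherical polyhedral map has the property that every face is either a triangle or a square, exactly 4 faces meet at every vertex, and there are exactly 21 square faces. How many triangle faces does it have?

8

Let x be the number of triangles; then F = 21 + x.
Edge–face incidences: 2E = 4·21 + 3·x = 84 + 3x.
Every vertex has degree 4, so 4V = 2E.
Euler: V − E + F = 2 ⇒ (2E)/4 − E + (21 + x) = 2.
Multiply by 8: 2·(2E) − 4·(2E) + 8·(21 + x) = 16, i.e. 168 + 8x − 2·(84 + 3x) = 16.
Collecting terms: 2x = 16, so x = 8.
Then 2E = 84 + 3·8 = 108, so E = 54, V = 2E/4 = 27, F = 21 + 8 = 29.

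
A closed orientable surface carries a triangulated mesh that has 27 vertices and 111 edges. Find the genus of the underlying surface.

Every face is a triangle and each edge borders two faces, so 3F = 2·111, giving F = 74.
χ = V − E + F = 27 − 111 + 74 = -10.
For a closed orientable surface χ = 2 − 2g, so g = (2 − (-10))/2 = 6.

6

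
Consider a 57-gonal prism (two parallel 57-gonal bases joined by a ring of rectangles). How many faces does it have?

A prism on an n-gon has two n-gon bases and n rectangular sides: V = 2·57 = 114, E = 3·57 = 171, F = 57 + 2 = 59.

59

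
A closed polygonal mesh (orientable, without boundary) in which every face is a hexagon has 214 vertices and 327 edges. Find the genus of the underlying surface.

3

Every face is a hexagon and each edge borders two faces, so 6F = 2·327, giving F = 109.
χ = V − E + F = 214 − 327 + 109 = -4.
For a closed orientable surface χ = 2 − 2g, so g = (2 − (-4))/2 = 3.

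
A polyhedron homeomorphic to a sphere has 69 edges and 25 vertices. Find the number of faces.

Here V − E + F = 2.
F = 2 − V + E = 2 − 25 + 69 = 46.

46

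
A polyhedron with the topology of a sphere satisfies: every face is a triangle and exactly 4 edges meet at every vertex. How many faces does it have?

8

Each face has 3 edges and each edge borders two faces, so 2E = 3F.
Each vertex has degree 4, so 4V = 2E and hence V = 3F/4.
Euler: V − E + F = 2 ⇒ (3F/4) − (3F/2) + F = 2.
Multiply by 8: (6 − 12 + 8)F = 16, i.e. 2F = 16.
So F = 8, E = 3·8/2 = 12, V = 3·8/4 = 6.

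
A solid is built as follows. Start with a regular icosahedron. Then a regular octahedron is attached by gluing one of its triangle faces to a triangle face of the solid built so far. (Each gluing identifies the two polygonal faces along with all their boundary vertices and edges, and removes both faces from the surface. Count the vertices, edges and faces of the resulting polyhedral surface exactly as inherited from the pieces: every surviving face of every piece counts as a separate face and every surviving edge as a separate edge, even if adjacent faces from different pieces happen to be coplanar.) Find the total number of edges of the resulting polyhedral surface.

39

A regular icosahedron: V=12, E=30, F=20.
Attach a regular octahedron (V=6, E=12, F=8) along a 3-gon: merge 3 vertices and 3 edges, delete both glued faces → V=15, E=39, F=26.
Check: V − E + F = 15 − 39 + 26 = 2.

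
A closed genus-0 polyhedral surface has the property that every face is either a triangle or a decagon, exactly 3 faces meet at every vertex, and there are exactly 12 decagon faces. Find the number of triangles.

20

Let x be the number of triangles; then F = 12 + x.
Edge–face incidences: 2E = 10·12 + 3·x = 120 + 3x.
Every vertex has degree 3, so 3V = 2E.
Euler: V − E + F = 2 ⇒ (2E)/3 − E + (12 + x) = 2.
Multiply by 6: 2·(2E) − 3·(2E) + 6·(12 + x) = 12, i.e. 72 + 6x − (120 + 3x) = 12.
Collecting terms: 3x − 48 = 12, so 3x = 60, so x = 20.
Then 2E = 120 + 3·20 = 180, so E = 90, V = 2E/3 = 60, F = 12 + 20 = 32.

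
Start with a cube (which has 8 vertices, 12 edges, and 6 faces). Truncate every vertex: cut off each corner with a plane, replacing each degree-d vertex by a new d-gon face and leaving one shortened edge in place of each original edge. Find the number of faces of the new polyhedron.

Truncation replaces each original edge-end by a new vertex, so V′ = 2E = 24.
Each original edge survives, and each old vertex of degree d contributes d new edges; summing degrees gives Σd = 2E, so E′ = E + 2E = 3E = 36.
Each original face survives and each original vertex becomes one new face: F′ = F + V = 14.

14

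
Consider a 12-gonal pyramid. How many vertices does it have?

A pyramid on an n-gon base has one n-gon and n triangles: V = 12 + 1 = 13, E = 2·12 = 24, F = 12 + 1 = 13.

13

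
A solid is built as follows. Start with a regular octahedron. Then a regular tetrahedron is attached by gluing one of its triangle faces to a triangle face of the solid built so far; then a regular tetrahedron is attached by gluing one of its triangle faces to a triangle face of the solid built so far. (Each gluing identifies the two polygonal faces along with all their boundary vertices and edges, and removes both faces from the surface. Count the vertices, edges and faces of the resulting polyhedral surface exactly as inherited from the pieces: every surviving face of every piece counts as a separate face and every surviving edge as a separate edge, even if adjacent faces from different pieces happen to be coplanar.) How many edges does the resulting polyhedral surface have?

18

A regular octahedron: V=6, E=12, F=8.
Attach a regular tetrahedron (V=4, E=6, F=4) along a 3-gon: merge 3 vertices and 3 edges, delete both glued faces → V=7, E=15, F=10.
Attach a regular tetrahedron (V=4, E=6, F=4) along a 3-gon: merge 3 vertices and 3 edges, delete both glued faces → V=8, E=18, F=12.
Check: V − E + F = 8 − 18 + 12 = 2.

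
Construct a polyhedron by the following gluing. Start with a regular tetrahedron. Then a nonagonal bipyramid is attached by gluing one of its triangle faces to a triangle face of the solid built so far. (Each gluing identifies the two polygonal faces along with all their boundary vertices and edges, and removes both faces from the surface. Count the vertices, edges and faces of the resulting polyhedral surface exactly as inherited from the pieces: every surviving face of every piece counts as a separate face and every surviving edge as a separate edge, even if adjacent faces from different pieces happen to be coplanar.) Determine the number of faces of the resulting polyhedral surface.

20

A regular tetrahedron: V=4, E=6, F=4.
Attach a nonagonal bipyramid (V=11, E=27, F=18) along a 3-gon: merge 3 vertices and 3 edges, delete both glued faces → V=12, E=30, F=20.
Check: V − E + F = 12 − 30 + 20 = 2.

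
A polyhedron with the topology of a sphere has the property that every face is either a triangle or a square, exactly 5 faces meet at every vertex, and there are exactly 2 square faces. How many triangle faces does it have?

Let x be the number of triangles; then F = 2 + x.
Edge–face incidences: 2E = 4·2 + 3·x = 8 + 3x.
Every vertex has degree 5, so 5V = 2E.
Euler: V − E + F = 2 ⇒ (2E)/5 − E + (2 + x) = 2.
Multiply by 10: 2·(2E) − 5·(2E) + 10·(2 + x) = 20, i.e. 20 + 10x − 3·(8 + 3x) = 20.
Collecting terms: x − 4 = 20, so x = 24.
Then 2E = 8 + 3·24 = 80, so E = 40, V = 2E/5 = 16, F = 2 + 24 = 26.

24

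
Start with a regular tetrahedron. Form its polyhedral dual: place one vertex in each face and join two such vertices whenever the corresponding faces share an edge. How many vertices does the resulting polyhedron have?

The base solid has V = 4, E = 6, F = 4.
The dual swaps V and F and preserves E: V′ = F = 4, E′ = E = 6, F′ = V = 4.

4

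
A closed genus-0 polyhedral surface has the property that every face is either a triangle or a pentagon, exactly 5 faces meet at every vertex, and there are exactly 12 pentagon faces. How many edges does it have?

Let x be the number of triangles; then F = 12 + x.
Edge–face incidences: 2E = 5·12 + 3·x = 60 + 3x.
Every vertex has degree 5, so 5V = 2E.
Euler: V − E + F = 2 ⇒ (2E)/5 − E + (12 + x) = 2.
Multiply by 10: 2·(2E) − 5·(2E) + 10·(12 + x) = 20, i.e. 120 + 10x − 3·(60 + 3x) = 20.
Collecting terms: x − 60 = 20, so x = 80.
Then 2E = 60 + 3·80 = 300, so E = 150, V = 2E/5 = 60, F = 12 + 80 = 92.

150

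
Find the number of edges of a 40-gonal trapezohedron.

The n-trapezohedron (dual of the n-antiprism) has V = 2·40 + 2 = 82, E = 4·40 = 160, F = 2·40 = 80.
Check: V − E + F = 82 − 160 + 80 = 2.

160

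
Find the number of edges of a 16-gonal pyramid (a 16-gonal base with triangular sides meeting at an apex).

32

A pyramid on an n-gon base has one n-gon and n triangles: V = 16 + 1 = 17, E = 2·16 = 32, F = 16 + 1 = 17.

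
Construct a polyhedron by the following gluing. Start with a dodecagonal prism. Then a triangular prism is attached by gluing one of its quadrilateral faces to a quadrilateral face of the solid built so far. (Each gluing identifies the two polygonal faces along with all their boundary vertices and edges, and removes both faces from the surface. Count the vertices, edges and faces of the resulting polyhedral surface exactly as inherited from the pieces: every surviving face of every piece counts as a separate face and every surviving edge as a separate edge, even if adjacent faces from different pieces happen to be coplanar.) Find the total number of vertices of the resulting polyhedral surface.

A dodecagonal prism: V=24, E=36, F=14.
Attach a triangular prism (V=6, E=9, F=5) along a 4-gon: merge 4 vertices and 4 edges, delete both glued faces → V=26, E=41, F=17.
Check: V − E + F = 26 − 41 + 17 = 2.

26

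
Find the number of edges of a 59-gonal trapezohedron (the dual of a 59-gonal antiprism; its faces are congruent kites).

236

The n-trapezohedron (dual of the n-antiprism) has V = 2·59 + 2 = 120, E = 4·59 = 236, F = 2·59 = 118.
Check: V − E + F = 120 − 236 + 118 = 2.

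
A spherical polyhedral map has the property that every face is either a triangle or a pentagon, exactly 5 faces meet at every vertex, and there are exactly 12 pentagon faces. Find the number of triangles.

Let x be the number of triangles; then F = 12 + x.
Edge–face incidences: 2E = 5·12 + 3·x = 60 + 3x.
Every vertex has degree 5, so 5V = 2E.
Euler: V − E + F = 2 ⇒ (2E)/5 − E + (12 + x) = 2.
Multiply by 10: 2·(2E) − 5·(2E) + 10·(12 + x) = 20, i.e. 120 + 10x − 3·(60 + 3x) = 20.
Collecting terms: x − 60 = 20, so x = 80.
Then 2E = 60 + 3·80 = 300, so E = 150, V = 2E/5 = 60, F = 12 + 80 = 92.

80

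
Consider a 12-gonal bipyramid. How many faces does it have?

24

A bipyramid over an n-gon has 2n triangular faces and n + 2 vertices: V = 12 + 2 = 14, E = 3·12 = 36, F = 2·12 = 24.
Check: V − E + F = 14 − 36 + 24 = 2.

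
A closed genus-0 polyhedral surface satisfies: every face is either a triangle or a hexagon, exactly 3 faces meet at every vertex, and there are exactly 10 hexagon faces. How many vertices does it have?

Let x be the number of triangles; then F = 10 + x.
Edge–face incidences: 2E = 6·10 + 3·x = 60 + 3x.
Every vertex has degree 3, so 3V = 2E.
Euler: V − E + F = 2 ⇒ (2E)/3 − E + (10 + x) = 2.
Multiply by 6: 2·(2E) − 3·(2E) + 6·(10 + x) = 12, i.e. 60 + 6x − (60 + 3x) = 12.
Collecting terms: 3x = 12, so x = 4.
Then 2E = 60 + 3·4 = 72, so E = 36, V = 2E/3 = 24, F = 10 + 4 = 14.

24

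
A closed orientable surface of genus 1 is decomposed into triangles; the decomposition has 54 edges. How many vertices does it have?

18

χ = 2 − 2·1 = 0, and every face is a triangle so 3F = 2E.
F = 2E/3 = 36. Then V = 0 + E − F = 0 + 54 − 36 = 18.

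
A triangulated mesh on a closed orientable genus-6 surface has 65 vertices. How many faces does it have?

150

χ = 2 − 2·6 = -10, and every face is a triangle so 3F = 2E.
V − E + F = -10 with E = 3F/2 gives 65 − (3/2 − 1)·F = -10, so F = 150 and E = 225.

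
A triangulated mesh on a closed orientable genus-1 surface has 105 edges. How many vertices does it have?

χ = 2 − 2·1 = 0, and every face is a triangle so 3F = 2E.
F = 2E/3 = 70. Then V = 0 + E − F = 0 + 105 − 70 = 35.

35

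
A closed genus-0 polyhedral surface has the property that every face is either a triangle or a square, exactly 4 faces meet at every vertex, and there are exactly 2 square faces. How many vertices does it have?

8

Let x be the number of triangles; then F = 2 + x.
Edge–face incidences: 2E = 4·2 + 3·x = 8 + 3x.
Every vertex has degree 4, so 4V = 2E.
Euler: V − E + F = 2 ⇒ (2E)/4 − E + (2 + x) = 2.
Multiply by 8: 2·(2E) − 4·(2E) + 8·(2 + x) = 16, i.e. 16 + 8x − 2·(8 + 3x) = 16.
Collecting terms: 2x = 16, so x = 8.
Then 2E = 8 + 3·8 = 32, so E = 16, V = 2E/4 = 8, F = 2 + 8 = 10.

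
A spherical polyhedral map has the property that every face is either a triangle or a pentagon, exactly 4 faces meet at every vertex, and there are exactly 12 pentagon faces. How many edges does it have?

60

Let x be the number of triangles; then F = 12 + x.
Edge–face incidences: 2E = 5·12 + 3·x = 60 + 3x.
Every vertex has degree 4, so 4V = 2E.
Euler: V − E + F = 2 ⇒ (2E)/4 − E + (12 + x) = 2.
Multiply by 8: 2·(2E) − 4·(2E) + 8·(12 + x) = 16, i.e. 96 + 8x − 2·(60 + 3x) = 16.
Collecting terms: 2x − 24 = 16, so 2x = 40, so x = 20.
Then 2E = 60 + 3·20 = 120, so E = 60, V = 2E/4 = 30, F = 12 + 20 = 32.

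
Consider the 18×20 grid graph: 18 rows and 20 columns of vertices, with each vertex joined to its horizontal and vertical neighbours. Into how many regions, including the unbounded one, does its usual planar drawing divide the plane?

324

The grid has V = 18·20 = 360 vertices and E = 18·19 + 20·17 = 682 edges.
F = 2 − V + E = 2 − 360 + 682 = 324.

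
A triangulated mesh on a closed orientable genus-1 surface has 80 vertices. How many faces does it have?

χ = 2 − 2·1 = 0, and every face is a triangle so 3F = 2E.
V − E + F = 0 with E = 3F/2 gives 80 − (3/2 − 1)·F = 0, so F = 160 and E = 240.

160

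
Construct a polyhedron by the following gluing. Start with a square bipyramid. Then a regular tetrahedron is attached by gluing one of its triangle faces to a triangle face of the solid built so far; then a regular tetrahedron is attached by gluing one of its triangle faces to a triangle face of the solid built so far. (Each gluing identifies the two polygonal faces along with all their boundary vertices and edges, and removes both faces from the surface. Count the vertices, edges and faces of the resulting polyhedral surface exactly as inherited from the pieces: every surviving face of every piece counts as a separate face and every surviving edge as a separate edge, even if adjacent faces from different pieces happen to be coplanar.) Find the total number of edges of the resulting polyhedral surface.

A square bipyramid: V=6, E=12, F=8.
Attach a regular tetrahedron (V=4, E=6, F=4) along a 3-gon: merge 3 vertices and 3 edges, delete both glued faces → V=7, E=15, F=10.
Attach a regular tetrahedron (V=4, E=6, F=4) along a 3-gon: merge 3 vertices and 3 edges, delete both glued faces → V=8, E=18, F=12.
Check: V − E + F = 8 − 18 + 12 = 2.

18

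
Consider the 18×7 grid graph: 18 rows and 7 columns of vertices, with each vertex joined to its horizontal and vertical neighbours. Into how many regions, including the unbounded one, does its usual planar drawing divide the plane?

103

The grid has V = 18·7 = 126 vertices and E = 18·6 + 7·17 = 227 edges.
F = 2 − V + E = 2 − 126 + 227 = 103.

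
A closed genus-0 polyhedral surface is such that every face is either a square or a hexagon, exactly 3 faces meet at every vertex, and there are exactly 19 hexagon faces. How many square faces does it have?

6

Let x be the number of squares; then F = 19 + x.
Edge–face incidences: 2E = 6·19 + 4·x = 114 + 4x.
Every vertex has degree 3, so 3V = 2E.
Euler: V − E + F = 2 ⇒ (2E)/3 − E + (19 + x) = 2.
Multiply by 6: 2·(2E) − 3·(2E) + 6·(19 + x) = 12, i.e. 114 + 6x − (114 + 4x) = 12.
Collecting terms: 2x = 12, so x = 6.
Then 2E = 114 + 4·6 = 138, so E = 69, V = 2E/3 = 46, F = 19 + 6 = 25.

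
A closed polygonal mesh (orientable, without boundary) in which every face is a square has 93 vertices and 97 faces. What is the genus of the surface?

3

Every face is a square, so 2E = 4·97 = 388, giving E = 194.
χ = V − E + F = 93 − 194 + 97 = -4.
For a closed orientable surface χ = 2 − 2g, so g = (2 − (-4))/2 = 3.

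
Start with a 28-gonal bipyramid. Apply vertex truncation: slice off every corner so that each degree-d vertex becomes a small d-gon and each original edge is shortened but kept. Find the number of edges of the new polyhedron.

The base solid has V = 30, E = 84, F = 56.
Truncation replaces each original edge-end by a new vertex, so V′ = 2E = 168.
Each original edge survives, and each old vertex of degree d contributes d new edges; summing degrees gives Σd = 2E, so E′ = E + 2E = 3E = 252.
Each original face survives and each original vertex becomes one new face: F′ = F + V = 86.

252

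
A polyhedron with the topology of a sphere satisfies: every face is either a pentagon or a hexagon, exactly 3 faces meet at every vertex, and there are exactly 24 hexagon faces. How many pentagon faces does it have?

Let x be the number of pentagons; then F = 24 + x.
Edge–face incidences: 2E = 6·24 + 5·x = 144 + 5x.
Every vertex has degree 3, so 3V = 2E.
Euler: V − E + F = 2 ⇒ (2E)/3 − E + (24 + x) = 2.
Multiply by 6: 2·(2E) − 3·(2E) + 6·(24 + x) = 12, i.e. 144 + 6x − (144 + 5x) = 12.
Collecting terms: x = 12.
Then 2E = 144 + 5·12 = 204, so E = 102, V = 2E/3 = 68, F = 24 + 12 = 36.

12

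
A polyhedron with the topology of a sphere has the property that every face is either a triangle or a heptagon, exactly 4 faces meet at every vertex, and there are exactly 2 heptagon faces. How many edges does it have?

Let x be the number of triangles; then F = 2 + x.
Edge–face incidences: 2E = 7·2 + 3·x = 14 + 3x.
Every vertex has degree 4, so 4V = 2E.
Euler: V − E + F = 2 ⇒ (2E)/4 − E + (2 + x) = 2.
Multiply by 8: 2·(2E) − 4·(2E) + 8·(2 + x) = 16, i.e. 16 + 8x − 2·(14 + 3x) = 16.
Collecting terms: 2x − 12 = 16, so 2x = 28, so x = 14.
Then 2E = 14 + 3·14 = 56, so E = 28, V = 2E/4 = 14, F = 2 + 14 = 16.

28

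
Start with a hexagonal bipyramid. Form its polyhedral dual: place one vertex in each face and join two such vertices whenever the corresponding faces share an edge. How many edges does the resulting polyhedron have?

18

The base solid has V = 8, E = 18, F = 12.
The dual swaps V and F and preserves E: V′ = F = 12, E′ = E = 18, F′ = V = 8.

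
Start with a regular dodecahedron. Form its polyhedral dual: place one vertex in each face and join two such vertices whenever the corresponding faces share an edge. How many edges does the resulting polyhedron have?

The base solid has V = 20, E = 30, F = 12.
The dual swaps V and F and preserves E: V′ = F = 12, E′ = E = 30, F′ = V = 20.

30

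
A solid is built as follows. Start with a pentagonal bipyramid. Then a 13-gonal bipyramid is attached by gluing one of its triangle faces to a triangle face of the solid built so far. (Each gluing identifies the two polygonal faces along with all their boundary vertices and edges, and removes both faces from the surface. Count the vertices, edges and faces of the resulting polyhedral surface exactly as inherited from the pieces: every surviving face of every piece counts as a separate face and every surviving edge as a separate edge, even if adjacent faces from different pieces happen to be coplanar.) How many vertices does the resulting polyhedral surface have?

19

A pentagonal bipyramid: V=7, E=15, F=10.
Attach a 13-gonal bipyramid (V=15, E=39, F=26) along a 3-gon: merge 3 vertices and 3 edges, delete both glued faces → V=19, E=51, F=34.
Check: V − E + F = 19 − 51 + 34 = 2.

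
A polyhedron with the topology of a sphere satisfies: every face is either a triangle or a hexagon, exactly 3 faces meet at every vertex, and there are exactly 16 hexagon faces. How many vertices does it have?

36

Let x be the number of triangles; then F = 16 + x.
Edge–face incidences: 2E = 6·16 + 3·x = 96 + 3x.
Every vertex has degree 3, so 3V = 2E.
Euler: V − E + F = 2 ⇒ (2E)/3 − E + (16 + x) = 2.
Multiply by 6: 2·(2E) − 3·(2E) + 6·(16 + x) = 12, i.e. 96 + 6x − (96 + 3x) = 12.
Collecting terms: 3x = 12, so x = 4.
Then 2E = 96 + 3·4 = 108, so E = 54, V = 2E/3 = 36, F = 16 + 4 = 20.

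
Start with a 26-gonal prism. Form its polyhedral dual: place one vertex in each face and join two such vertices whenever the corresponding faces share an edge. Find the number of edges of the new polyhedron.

The base solid has V = 52, E = 78, F = 28.
The dual swaps V and F and preserves E: V′ = F = 28, E′ = E = 78, F′ = V = 52.

78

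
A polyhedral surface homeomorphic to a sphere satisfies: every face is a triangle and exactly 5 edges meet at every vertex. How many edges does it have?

Each face has 3 edges and each edge borders two faces, so 2E = 3F.
Each vertex has degree 5, so 5V = 2E and hence V = 3F/5.
Euler: V − E + F = 2 ⇒ (3F/5) − (3F/2) + F = 2.
Multiply by 10: (6 − 15 + 10)F = 20, i.e. 1F = 20.
So F = 20, E = 3·20/2 = 30, V = 3·20/5 = 12.

30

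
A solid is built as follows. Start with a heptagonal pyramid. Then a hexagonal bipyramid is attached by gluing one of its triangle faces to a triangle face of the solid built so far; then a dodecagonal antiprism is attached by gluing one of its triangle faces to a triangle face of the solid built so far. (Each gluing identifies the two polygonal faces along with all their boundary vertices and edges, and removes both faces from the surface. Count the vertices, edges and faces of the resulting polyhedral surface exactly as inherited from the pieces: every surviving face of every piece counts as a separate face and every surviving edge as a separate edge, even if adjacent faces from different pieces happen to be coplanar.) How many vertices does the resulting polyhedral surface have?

34

A heptagonal pyramid: V=8, E=14, F=8.
Attach a hexagonal bipyramid (V=8, E=18, F=12) along a 3-gon: merge 3 vertices and 3 edges, delete both glued faces → V=13, E=29, F=18.
Attach a dodecagonal antiprism (V=24, E=48, F=26) along a 3-gon: merge 3 vertices and 3 edges, delete both glued faces → V=34, E=74, F=42.
Check: V − E + F = 34 − 74 + 42 = 2.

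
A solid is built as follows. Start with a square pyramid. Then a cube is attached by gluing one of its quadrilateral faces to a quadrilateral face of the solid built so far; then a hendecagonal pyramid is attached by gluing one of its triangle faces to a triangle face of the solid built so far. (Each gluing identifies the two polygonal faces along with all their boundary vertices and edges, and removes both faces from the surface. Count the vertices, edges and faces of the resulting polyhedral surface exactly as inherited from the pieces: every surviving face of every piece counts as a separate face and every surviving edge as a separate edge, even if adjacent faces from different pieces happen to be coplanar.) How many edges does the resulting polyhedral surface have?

A square pyramid: V=5, E=8, F=5.
Attach a cube (V=8, E=12, F=6) along a 4-gon: merge 4 vertices and 4 edges, delete both glued faces → V=9, E=16, F=9.
Attach a hendecagonal pyramid (V=12, E=22, F=12) along a 3-gon: merge 3 vertices and 3 edges, delete both glued faces → V=18, E=35, F=19.
Check: V − E + F = 18 − 35 + 19 = 2.

35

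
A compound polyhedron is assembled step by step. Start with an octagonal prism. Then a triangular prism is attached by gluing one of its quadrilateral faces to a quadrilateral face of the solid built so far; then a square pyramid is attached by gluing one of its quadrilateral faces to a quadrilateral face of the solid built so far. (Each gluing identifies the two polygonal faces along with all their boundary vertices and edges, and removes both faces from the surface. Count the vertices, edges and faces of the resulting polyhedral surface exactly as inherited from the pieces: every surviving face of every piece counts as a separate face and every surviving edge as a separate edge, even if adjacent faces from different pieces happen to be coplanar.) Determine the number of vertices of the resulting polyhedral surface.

19

An octagonal prism: V=16, E=24, F=10.
Attach a triangular prism (V=6, E=9, F=5) along a 4-gon: merge 4 vertices and 4 edges, delete both glued faces → V=18, E=29, F=13.
Attach a square pyramid (V=5, E=8, F=5) along a 4-gon: merge 4 vertices and 4 edges, delete both glued faces → V=19, E=33, F=16.
Check: V − E + F = 19 − 33 + 16 = 2.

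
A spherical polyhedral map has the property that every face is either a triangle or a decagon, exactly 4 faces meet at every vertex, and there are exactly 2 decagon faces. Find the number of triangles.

20

Let x be the number of triangles; then F = 2 + x.
Edge–face incidences: 2E = 10·2 + 3·x = 20 + 3x.
Every vertex has degree 4, so 4V = 2E.
Euler: V − E + F = 2 ⇒ (2E)/4 − E + (2 + x) = 2.
Multiply by 8: 2·(2E) − 4·(2E) + 8·(2 + x) = 16, i.e. 16 + 8x − 2·(20 + 3x) = 16.
Collecting terms: 2x − 24 = 16, so 2x = 40, so x = 20.
Then 2E = 20 + 3·20 = 80, so E = 40, V = 2E/4 = 20, F = 2 + 20 = 22.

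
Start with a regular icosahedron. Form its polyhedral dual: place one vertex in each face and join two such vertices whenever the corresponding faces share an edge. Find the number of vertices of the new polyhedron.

20

The base solid has V = 12, E = 30, F = 20.
The dual swaps V and F and preserves E: V′ = F = 20, E′ = E = 30, F′ = V = 12.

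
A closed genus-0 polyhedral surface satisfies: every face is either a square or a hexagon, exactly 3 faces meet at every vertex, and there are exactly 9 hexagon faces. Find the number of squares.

6

Let x be the number of squares; then F = 9 + x.
Edge–face incidences: 2E = 6·9 + 4·x = 54 + 4x.
Every vertex has degree 3, so 3V = 2E.
Euler: V − E + F = 2 ⇒ (2E)/3 − E + (9 + x) = 2.
Multiply by 6: 2·(2E) − 3·(2E) + 6·(9 + x) = 12, i.e. 54 + 6x − (54 + 4x) = 12.
Collecting terms: 2x = 12, so x = 6.
Then 2E = 54 + 4·6 = 78, so E = 39, V = 2E/3 = 26, F = 9 + 6 = 15.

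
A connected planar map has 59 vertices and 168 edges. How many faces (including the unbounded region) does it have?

111

Euler's formula for a connected plane graph: V − E + F = 2, so F = 2 − 59 + 168 = 111.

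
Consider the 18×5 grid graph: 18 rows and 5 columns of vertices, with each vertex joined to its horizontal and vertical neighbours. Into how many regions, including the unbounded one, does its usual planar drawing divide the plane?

69

The grid has V = 18·5 = 90 vertices and E = 18·4 + 5·17 = 157 edges.
F = 2 − V + E = 2 − 90 + 157 = 69.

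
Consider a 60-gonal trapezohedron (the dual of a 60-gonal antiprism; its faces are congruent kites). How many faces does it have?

120

The n-trapezohedron (dual of the n-antiprism) has V = 2·60 + 2 = 122, E = 4·60 = 240, F = 2·60 = 120.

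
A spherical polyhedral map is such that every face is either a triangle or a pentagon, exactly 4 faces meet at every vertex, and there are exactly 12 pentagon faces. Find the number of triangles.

Let x be the number of triangles; then F = 12 + x.
Edge–face incidences: 2E = 5·12 + 3·x = 60 + 3x.
Every vertex has degree 4, so 4V = 2E.
Euler: V − E + F = 2 ⇒ (2E)/4 − E + (12 + x) = 2.
Multiply by 8: 2·(2E) − 4·(2E) + 8·(12 + x) = 16, i.e. 96 + 8x − 2·(60 + 3x) = 16.
Collecting terms: 2x − 24 = 16, so 2x = 40, so x = 20.
Then 2E = 60 + 3·20 = 120, so E = 60, V = 2E/4 = 30, F = 12 + 20 = 32.

20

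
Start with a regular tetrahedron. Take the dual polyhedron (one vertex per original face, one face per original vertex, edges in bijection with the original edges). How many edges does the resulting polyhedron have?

The base solid has V = 4, E = 6, F = 4.
The dual swaps V and F and preserves E: V′ = F = 4, E′ = E = 6, F′ = V = 4.

6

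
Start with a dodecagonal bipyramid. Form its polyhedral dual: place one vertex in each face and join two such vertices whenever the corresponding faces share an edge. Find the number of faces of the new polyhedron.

The base solid has V = 14, E = 36, F = 24.
The dual swaps V and F and preserves E: V′ = F = 24, E′ = E = 36, F′ = V = 14.

14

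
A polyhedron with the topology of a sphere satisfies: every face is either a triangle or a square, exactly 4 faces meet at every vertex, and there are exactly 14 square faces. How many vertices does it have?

20

Let x be the number of triangles; then F = 14 + x.
Edge–face incidences: 2E = 4·14 + 3·x = 56 + 3x.
Every vertex has degree 4, so 4V = 2E.
Euler: V − E + F = 2 ⇒ (2E)/4 − E + (14 + x) = 2.
Multiply by 8: 2·(2E) − 4·(2E) + 8·(14 + x) = 16, i.e. 112 + 8x − 2·(56 + 3x) = 16.
Collecting terms: 2x = 16, so x = 8.
Then 2E = 56 + 3·8 = 80, so E = 40, V = 2E/4 = 20, F = 14 + 8 = 22.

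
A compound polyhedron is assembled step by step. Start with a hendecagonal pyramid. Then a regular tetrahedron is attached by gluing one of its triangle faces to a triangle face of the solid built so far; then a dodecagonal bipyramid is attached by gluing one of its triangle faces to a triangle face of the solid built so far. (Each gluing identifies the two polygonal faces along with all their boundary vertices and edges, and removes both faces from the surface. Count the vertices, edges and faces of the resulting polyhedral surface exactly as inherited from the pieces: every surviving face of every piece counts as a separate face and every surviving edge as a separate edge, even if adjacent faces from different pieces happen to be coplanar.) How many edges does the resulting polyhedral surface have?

58

A hendecagonal pyramid: V=12, E=22, F=12.
Attach a regular tetrahedron (V=4, E=6, F=4) along a 3-gon: merge 3 vertices and 3 edges, delete both glued faces → V=13, E=25, F=14.
Attach a dodecagonal bipyramid (V=14, E=36, F=24) along a 3-gon: merge 3 vertices and 3 edges, delete both glued faces → V=24, E=58, F=36.
Check: V − E + F = 24 − 58 + 36 = 2.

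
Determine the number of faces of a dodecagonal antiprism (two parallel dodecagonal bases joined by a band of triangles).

An antiprism on an n-gon has two n-gon caps and 2n triangles: V = 2·12 = 24, E = 4·12 = 48, F = 2·12 + 2 = 26.
Check: V − E + F = 24 − 48 + 26 = 2.

26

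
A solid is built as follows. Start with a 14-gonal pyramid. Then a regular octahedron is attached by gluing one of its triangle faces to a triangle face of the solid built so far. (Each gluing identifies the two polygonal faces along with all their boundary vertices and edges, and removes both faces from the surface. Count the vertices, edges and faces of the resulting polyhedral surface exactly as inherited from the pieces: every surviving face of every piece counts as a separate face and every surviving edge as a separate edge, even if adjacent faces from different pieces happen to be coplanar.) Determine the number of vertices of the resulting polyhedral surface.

18

A 14-gonal pyramid: V=15, E=28, F=15.
Attach a regular octahedron (V=6, E=12, F=8) along a 3-gon: merge 3 vertices and 3 edges, delete both glued faces → V=18, E=37, F=21.
Check: V − E + F = 18 − 37 + 21 = 2.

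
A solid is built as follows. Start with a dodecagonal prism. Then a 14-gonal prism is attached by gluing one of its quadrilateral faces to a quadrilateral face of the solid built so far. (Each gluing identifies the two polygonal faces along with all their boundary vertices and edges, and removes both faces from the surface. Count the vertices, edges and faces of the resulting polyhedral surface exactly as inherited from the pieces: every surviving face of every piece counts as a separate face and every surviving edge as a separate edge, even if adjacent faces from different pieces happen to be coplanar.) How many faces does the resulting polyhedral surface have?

28

A dodecagonal prism: V=24, E=36, F=14.
Attach a 14-gonal prism (V=28, E=42, F=16) along a 4-gon: merge 4 vertices and 4 edges, delete both glued faces → V=48, E=74, F=28.
Check: V − E + F = 48 − 74 + 28 = 2.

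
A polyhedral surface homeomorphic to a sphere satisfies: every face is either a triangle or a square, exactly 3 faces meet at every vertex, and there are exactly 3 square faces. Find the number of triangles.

Let x be the number of triangles; then F = 3 + x.
Edge–face incidences: 2E = 4·3 + 3·x = 12 + 3x.
Every vertex has degree 3, so 3V = 2E.
Euler: V − E + F = 2 ⇒ (2E)/3 − E + (3 + x) = 2.
Multiply by 6: 2·(2E) − 3·(2E) + 6·(3 + x) = 12, i.e. 18 + 6x − (12 + 3x) = 12.
Collecting terms: 3x + 6 = 12, so 3x = 6, so x = 2.
Then 2E = 12 + 3·2 = 18, so E = 9, V = 2E/3 = 6, F = 3 + 2 = 5.

2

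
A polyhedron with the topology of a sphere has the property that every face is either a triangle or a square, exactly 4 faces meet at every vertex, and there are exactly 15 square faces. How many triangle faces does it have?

Let x be the number of triangles; then F = 15 + x.
Edge–face incidences: 2E = 4·15 + 3·x = 60 + 3x.
Every vertex has degree 4, so 4V = 2E.
Euler: V − E + F = 2 ⇒ (2E)/4 − E + (15 + x) = 2.
Multiply by 8: 2·(2E) − 4·(2E) + 8·(15 + x) = 16, i.e. 120 + 8x − 2·(60 + 3x) = 16.
Collecting terms: 2x = 16, so x = 8.
Then 2E = 60 + 3·8 = 84, so E = 42, V = 2E/4 = 21, F = 15 + 8 = 23.

8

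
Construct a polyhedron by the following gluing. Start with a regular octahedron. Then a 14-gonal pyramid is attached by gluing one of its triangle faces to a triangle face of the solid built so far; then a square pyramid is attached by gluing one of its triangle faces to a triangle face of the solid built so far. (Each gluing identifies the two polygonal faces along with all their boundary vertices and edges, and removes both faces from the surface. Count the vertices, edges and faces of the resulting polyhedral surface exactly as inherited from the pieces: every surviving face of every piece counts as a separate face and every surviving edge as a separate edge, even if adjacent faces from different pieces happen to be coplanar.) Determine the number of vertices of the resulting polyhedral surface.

20

A regular octahedron: V=6, E=12, F=8.
Attach a 14-gonal pyramid (V=15, E=28, F=15) along a 3-gon: merge 3 vertices and 3 edges, delete both glued faces → V=18, E=37, F=21.
Attach a square pyramid (V=5, E=8, F=5) along a 3-gon: merge 3 vertices and 3 edges, delete both glued faces → V=20, E=42, F=24.
Check: V − E + F = 20 − 42 + 24 = 2.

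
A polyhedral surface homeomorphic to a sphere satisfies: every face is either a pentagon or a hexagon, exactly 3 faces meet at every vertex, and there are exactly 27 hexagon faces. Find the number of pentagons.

Let x be the number of pentagons; then F = 27 + x.
Edge–face incidences: 2E = 6·27 + 5·x = 162 + 5x.
Every vertex has degree 3, so 3V = 2E.
Euler: V − E + F = 2 ⇒ (2E)/3 − E + (27 + x) = 2.
Multiply by 6: 2·(2E) − 3·(2E) + 6·(27 + x) = 12, i.e. 162 + 6x − (162 + 5x) = 12.
Collecting terms: x = 12.
Then 2E = 162 + 5·12 = 222, so E = 111, V = 2E/3 = 74, F = 27 + 12 = 39.

12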